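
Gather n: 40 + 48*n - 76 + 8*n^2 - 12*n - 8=8*n^2 + 36*n - 44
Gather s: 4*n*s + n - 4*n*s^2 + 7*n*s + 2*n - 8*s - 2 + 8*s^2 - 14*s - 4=3*n + s^2*(8 - 4*n) + s*(11*n - 22) - 6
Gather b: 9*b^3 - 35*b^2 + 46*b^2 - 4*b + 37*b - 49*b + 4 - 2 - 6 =9*b^3 + 11*b^2 - 16*b - 4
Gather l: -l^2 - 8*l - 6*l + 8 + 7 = -l^2 - 14*l + 15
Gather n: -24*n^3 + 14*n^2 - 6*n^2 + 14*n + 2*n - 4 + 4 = -24*n^3 + 8*n^2 + 16*n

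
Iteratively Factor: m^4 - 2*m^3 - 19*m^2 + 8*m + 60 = (m + 3)*(m^3 - 5*m^2 - 4*m + 20) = (m - 2)*(m + 3)*(m^2 - 3*m - 10) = (m - 5)*(m - 2)*(m + 3)*(m + 2)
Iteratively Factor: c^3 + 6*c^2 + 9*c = (c + 3)*(c^2 + 3*c) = c*(c + 3)*(c + 3)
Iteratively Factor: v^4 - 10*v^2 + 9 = (v + 1)*(v^3 - v^2 - 9*v + 9) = (v + 1)*(v + 3)*(v^2 - 4*v + 3) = (v - 3)*(v + 1)*(v + 3)*(v - 1)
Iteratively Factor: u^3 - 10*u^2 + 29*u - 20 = (u - 4)*(u^2 - 6*u + 5) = (u - 5)*(u - 4)*(u - 1)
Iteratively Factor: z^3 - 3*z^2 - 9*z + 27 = (z + 3)*(z^2 - 6*z + 9) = (z - 3)*(z + 3)*(z - 3)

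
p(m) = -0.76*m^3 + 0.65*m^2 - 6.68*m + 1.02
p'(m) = -2.28*m^2 + 1.3*m - 6.68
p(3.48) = -46.38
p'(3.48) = -29.77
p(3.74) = -54.63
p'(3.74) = -33.71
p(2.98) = -33.23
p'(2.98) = -23.05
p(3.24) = -39.65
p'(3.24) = -26.40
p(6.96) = -270.22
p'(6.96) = -108.08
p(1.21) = -7.46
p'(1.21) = -8.45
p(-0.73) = 6.54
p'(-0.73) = -8.84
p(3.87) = -59.15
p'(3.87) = -35.80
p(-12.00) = 1488.06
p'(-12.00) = -350.60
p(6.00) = -179.82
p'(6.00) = -80.96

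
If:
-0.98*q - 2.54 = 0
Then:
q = -2.59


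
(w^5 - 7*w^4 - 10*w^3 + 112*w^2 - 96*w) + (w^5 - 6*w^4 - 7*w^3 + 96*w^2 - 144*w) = 2*w^5 - 13*w^4 - 17*w^3 + 208*w^2 - 240*w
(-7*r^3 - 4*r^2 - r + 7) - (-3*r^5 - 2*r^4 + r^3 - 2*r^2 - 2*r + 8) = 3*r^5 + 2*r^4 - 8*r^3 - 2*r^2 + r - 1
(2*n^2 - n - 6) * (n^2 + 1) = 2*n^4 - n^3 - 4*n^2 - n - 6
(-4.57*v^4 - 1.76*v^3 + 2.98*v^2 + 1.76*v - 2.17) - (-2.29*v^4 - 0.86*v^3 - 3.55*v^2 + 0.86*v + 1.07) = -2.28*v^4 - 0.9*v^3 + 6.53*v^2 + 0.9*v - 3.24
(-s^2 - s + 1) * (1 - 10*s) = 10*s^3 + 9*s^2 - 11*s + 1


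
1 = 1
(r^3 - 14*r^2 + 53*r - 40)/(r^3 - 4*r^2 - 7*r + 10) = (r - 8)/(r + 2)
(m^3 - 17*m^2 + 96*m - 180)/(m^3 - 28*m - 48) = (m^2 - 11*m + 30)/(m^2 + 6*m + 8)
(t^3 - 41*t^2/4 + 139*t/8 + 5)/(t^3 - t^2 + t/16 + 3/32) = 4*(2*t^2 - 21*t + 40)/(8*t^2 - 10*t + 3)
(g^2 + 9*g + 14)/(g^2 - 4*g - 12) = (g + 7)/(g - 6)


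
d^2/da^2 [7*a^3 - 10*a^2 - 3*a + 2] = 42*a - 20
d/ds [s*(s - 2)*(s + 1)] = 3*s^2 - 2*s - 2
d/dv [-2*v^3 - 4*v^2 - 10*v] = -6*v^2 - 8*v - 10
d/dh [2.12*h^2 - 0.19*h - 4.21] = 4.24*h - 0.19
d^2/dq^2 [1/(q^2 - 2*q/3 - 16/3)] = 6*(9*q^2 - 6*q - 4*(3*q - 1)^2 - 48)/(-3*q^2 + 2*q + 16)^3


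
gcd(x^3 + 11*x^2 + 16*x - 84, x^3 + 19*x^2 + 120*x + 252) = x^2 + 13*x + 42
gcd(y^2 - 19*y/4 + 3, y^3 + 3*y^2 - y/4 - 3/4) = 1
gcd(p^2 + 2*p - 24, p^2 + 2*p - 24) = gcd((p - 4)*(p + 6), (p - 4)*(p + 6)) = p^2 + 2*p - 24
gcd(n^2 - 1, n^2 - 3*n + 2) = n - 1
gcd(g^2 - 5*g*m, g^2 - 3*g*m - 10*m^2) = g - 5*m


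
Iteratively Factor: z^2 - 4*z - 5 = (z - 5)*(z + 1)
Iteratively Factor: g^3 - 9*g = (g - 3)*(g^2 + 3*g) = (g - 3)*(g + 3)*(g)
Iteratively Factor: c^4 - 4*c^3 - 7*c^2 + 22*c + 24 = (c + 1)*(c^3 - 5*c^2 - 2*c + 24) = (c + 1)*(c + 2)*(c^2 - 7*c + 12) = (c - 4)*(c + 1)*(c + 2)*(c - 3)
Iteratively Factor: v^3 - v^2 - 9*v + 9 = (v + 3)*(v^2 - 4*v + 3) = (v - 3)*(v + 3)*(v - 1)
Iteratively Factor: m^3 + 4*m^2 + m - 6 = (m + 2)*(m^2 + 2*m - 3) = (m - 1)*(m + 2)*(m + 3)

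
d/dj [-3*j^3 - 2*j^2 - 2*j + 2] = -9*j^2 - 4*j - 2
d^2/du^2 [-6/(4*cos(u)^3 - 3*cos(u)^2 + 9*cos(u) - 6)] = 18*((-4*cos(u) + 2*cos(2*u) - 3*cos(3*u))*(4*cos(u)^3 - 3*cos(u)^2 + 9*cos(u) - 6) - 6*(4*cos(u)^2 - 2*cos(u) + 3)^2*sin(u)^2)/(4*cos(u)^3 - 3*cos(u)^2 + 9*cos(u) - 6)^3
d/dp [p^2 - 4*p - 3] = 2*p - 4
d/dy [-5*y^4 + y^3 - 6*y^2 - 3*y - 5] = -20*y^3 + 3*y^2 - 12*y - 3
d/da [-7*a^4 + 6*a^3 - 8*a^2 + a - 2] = -28*a^3 + 18*a^2 - 16*a + 1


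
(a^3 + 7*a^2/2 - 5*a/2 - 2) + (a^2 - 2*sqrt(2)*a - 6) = a^3 + 9*a^2/2 - 2*sqrt(2)*a - 5*a/2 - 8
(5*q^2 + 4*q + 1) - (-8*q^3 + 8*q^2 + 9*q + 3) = 8*q^3 - 3*q^2 - 5*q - 2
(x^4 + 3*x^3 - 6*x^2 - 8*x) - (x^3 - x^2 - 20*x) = x^4 + 2*x^3 - 5*x^2 + 12*x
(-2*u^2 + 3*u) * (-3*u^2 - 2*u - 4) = 6*u^4 - 5*u^3 + 2*u^2 - 12*u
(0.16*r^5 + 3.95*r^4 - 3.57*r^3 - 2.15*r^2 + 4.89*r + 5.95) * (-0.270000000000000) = -0.0432*r^5 - 1.0665*r^4 + 0.9639*r^3 + 0.5805*r^2 - 1.3203*r - 1.6065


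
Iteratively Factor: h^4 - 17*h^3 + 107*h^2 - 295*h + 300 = (h - 4)*(h^3 - 13*h^2 + 55*h - 75) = (h - 5)*(h - 4)*(h^2 - 8*h + 15) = (h - 5)^2*(h - 4)*(h - 3)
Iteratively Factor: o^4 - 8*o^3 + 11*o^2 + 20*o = (o - 4)*(o^3 - 4*o^2 - 5*o) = (o - 4)*(o + 1)*(o^2 - 5*o) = o*(o - 4)*(o + 1)*(o - 5)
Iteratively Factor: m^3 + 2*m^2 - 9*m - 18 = (m + 3)*(m^2 - m - 6) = (m - 3)*(m + 3)*(m + 2)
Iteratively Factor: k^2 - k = (k)*(k - 1)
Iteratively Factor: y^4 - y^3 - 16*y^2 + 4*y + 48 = (y - 2)*(y^3 + y^2 - 14*y - 24) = (y - 2)*(y + 2)*(y^2 - y - 12) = (y - 2)*(y + 2)*(y + 3)*(y - 4)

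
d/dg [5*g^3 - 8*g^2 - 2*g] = 15*g^2 - 16*g - 2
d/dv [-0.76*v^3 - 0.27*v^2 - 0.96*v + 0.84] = -2.28*v^2 - 0.54*v - 0.96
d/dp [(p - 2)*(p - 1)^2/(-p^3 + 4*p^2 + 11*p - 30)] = 32*(p - 1)/(p^4 - 4*p^3 - 26*p^2 + 60*p + 225)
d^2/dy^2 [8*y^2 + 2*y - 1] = 16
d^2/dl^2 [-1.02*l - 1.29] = 0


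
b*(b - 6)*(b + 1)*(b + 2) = b^4 - 3*b^3 - 16*b^2 - 12*b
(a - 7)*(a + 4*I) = a^2 - 7*a + 4*I*a - 28*I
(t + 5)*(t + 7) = t^2 + 12*t + 35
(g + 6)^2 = g^2 + 12*g + 36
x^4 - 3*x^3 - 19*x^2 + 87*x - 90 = (x - 3)^2*(x - 2)*(x + 5)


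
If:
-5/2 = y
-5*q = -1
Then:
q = 1/5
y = -5/2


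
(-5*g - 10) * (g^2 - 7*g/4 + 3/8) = -5*g^3 - 5*g^2/4 + 125*g/8 - 15/4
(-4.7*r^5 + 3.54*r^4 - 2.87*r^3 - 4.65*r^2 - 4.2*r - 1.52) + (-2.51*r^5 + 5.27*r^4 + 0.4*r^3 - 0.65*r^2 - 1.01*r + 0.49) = -7.21*r^5 + 8.81*r^4 - 2.47*r^3 - 5.3*r^2 - 5.21*r - 1.03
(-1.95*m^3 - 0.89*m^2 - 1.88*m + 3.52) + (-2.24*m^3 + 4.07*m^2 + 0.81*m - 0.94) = -4.19*m^3 + 3.18*m^2 - 1.07*m + 2.58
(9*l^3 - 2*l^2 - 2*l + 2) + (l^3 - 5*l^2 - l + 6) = 10*l^3 - 7*l^2 - 3*l + 8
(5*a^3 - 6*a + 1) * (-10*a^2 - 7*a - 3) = -50*a^5 - 35*a^4 + 45*a^3 + 32*a^2 + 11*a - 3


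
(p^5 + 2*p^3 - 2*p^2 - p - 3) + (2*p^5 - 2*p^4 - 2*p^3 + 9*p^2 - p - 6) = 3*p^5 - 2*p^4 + 7*p^2 - 2*p - 9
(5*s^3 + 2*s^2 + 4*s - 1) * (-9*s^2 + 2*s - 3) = -45*s^5 - 8*s^4 - 47*s^3 + 11*s^2 - 14*s + 3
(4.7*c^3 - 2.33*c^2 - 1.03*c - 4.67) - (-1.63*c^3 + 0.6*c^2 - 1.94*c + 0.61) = 6.33*c^3 - 2.93*c^2 + 0.91*c - 5.28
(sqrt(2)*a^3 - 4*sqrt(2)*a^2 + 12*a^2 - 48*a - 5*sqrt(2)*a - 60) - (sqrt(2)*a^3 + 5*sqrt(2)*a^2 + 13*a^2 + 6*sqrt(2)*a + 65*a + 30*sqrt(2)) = -9*sqrt(2)*a^2 - a^2 - 113*a - 11*sqrt(2)*a - 60 - 30*sqrt(2)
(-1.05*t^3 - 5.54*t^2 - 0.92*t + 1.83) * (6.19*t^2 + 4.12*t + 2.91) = -6.4995*t^5 - 38.6186*t^4 - 31.5751*t^3 - 8.5841*t^2 + 4.8624*t + 5.3253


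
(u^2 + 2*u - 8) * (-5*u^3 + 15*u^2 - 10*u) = -5*u^5 + 5*u^4 + 60*u^3 - 140*u^2 + 80*u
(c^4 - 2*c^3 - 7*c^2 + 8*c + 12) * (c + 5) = c^5 + 3*c^4 - 17*c^3 - 27*c^2 + 52*c + 60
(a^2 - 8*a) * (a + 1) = a^3 - 7*a^2 - 8*a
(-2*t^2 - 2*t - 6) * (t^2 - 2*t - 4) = -2*t^4 + 2*t^3 + 6*t^2 + 20*t + 24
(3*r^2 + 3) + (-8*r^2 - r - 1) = -5*r^2 - r + 2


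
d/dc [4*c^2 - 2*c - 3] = 8*c - 2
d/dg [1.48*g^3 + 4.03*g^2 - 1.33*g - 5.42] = 4.44*g^2 + 8.06*g - 1.33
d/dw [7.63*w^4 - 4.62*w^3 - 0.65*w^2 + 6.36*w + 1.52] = 30.52*w^3 - 13.86*w^2 - 1.3*w + 6.36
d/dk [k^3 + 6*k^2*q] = 3*k*(k + 4*q)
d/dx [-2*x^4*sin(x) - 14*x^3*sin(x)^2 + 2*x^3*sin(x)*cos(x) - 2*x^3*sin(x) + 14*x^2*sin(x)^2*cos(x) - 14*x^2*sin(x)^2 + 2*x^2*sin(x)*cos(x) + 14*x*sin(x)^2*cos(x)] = -2*x^4*cos(x) - 8*x^3*sin(x) - 14*x^3*sin(2*x) - 2*x^3*cos(x) + 2*x^3*cos(2*x) - 19*x^2*sin(x)/2 - 11*x^2*sin(2*x) + 21*x^2*sin(3*x)/2 + 23*x^2*cos(2*x) - 21*x^2 - 7*x*sin(x)/2 + 2*x*sin(2*x) + 21*x*sin(3*x)/2 + 7*x*cos(x) + 14*x*cos(2*x) - 7*x*cos(3*x) - 14*x + 7*cos(x)/2 - 7*cos(3*x)/2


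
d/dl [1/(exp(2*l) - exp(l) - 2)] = (1 - 2*exp(l))*exp(l)/(-exp(2*l) + exp(l) + 2)^2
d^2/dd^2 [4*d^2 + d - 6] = 8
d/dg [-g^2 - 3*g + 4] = -2*g - 3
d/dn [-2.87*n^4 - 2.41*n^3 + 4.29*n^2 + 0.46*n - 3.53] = -11.48*n^3 - 7.23*n^2 + 8.58*n + 0.46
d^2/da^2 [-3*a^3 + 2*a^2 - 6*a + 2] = 4 - 18*a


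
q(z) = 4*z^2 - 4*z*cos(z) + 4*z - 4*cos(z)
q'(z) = 4*z*sin(z) + 8*z + 4*sin(z) - 4*cos(z) + 4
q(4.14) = 96.25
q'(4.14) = 22.00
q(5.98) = 140.32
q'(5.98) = 39.69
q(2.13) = 33.31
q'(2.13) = 33.77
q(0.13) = -3.89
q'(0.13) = 1.66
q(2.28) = 38.46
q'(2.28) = 34.80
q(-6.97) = 184.91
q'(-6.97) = -39.71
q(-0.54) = -2.57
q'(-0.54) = -4.70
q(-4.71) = 69.86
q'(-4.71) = -48.51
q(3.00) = 63.84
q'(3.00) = 34.22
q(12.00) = 580.12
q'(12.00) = 68.72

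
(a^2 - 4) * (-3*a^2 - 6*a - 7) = -3*a^4 - 6*a^3 + 5*a^2 + 24*a + 28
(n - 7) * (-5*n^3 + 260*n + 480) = -5*n^4 + 35*n^3 + 260*n^2 - 1340*n - 3360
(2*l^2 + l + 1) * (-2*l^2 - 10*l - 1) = -4*l^4 - 22*l^3 - 14*l^2 - 11*l - 1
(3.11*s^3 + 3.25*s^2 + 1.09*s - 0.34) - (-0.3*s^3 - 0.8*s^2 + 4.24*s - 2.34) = 3.41*s^3 + 4.05*s^2 - 3.15*s + 2.0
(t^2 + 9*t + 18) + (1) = t^2 + 9*t + 19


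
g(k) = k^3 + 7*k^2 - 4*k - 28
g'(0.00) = -4.00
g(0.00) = -28.00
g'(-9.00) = 113.00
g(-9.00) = -154.00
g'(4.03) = 101.14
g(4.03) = 135.02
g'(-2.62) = -20.09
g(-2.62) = 12.55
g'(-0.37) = -8.77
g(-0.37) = -25.61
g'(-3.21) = -18.03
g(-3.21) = 23.89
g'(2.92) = 62.46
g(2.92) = 44.90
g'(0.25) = -0.31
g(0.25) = -28.55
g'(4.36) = 114.07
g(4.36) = 170.51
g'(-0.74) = -12.72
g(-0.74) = -21.61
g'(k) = 3*k^2 + 14*k - 4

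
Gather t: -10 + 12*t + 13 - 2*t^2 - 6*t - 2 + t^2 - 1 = -t^2 + 6*t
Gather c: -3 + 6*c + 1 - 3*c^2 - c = -3*c^2 + 5*c - 2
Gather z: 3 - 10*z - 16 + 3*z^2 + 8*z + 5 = 3*z^2 - 2*z - 8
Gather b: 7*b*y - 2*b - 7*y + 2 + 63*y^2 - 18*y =b*(7*y - 2) + 63*y^2 - 25*y + 2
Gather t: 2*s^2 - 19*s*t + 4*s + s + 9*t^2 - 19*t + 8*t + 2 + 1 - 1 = 2*s^2 + 5*s + 9*t^2 + t*(-19*s - 11) + 2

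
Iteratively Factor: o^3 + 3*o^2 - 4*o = (o - 1)*(o^2 + 4*o) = (o - 1)*(o + 4)*(o)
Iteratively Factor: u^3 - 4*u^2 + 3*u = (u - 3)*(u^2 - u) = u*(u - 3)*(u - 1)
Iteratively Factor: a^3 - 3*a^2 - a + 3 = (a + 1)*(a^2 - 4*a + 3) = (a - 3)*(a + 1)*(a - 1)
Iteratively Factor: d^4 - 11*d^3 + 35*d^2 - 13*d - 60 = (d - 4)*(d^3 - 7*d^2 + 7*d + 15) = (d - 4)*(d - 3)*(d^2 - 4*d - 5) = (d - 5)*(d - 4)*(d - 3)*(d + 1)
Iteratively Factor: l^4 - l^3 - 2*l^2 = (l - 2)*(l^3 + l^2) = l*(l - 2)*(l^2 + l) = l^2*(l - 2)*(l + 1)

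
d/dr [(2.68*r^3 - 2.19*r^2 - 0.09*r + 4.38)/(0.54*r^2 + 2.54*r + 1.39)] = (1.4472*r^4 + 13.6144*r^3 + 5.6616*r^2 - 10.8186*r - 11.2503)/(0.2916*r^4 + 2.7432*r^3 + 7.9528*r^2 + 7.0612*r + 1.9321)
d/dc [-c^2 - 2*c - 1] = -2*c - 2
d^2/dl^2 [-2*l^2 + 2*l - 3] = -4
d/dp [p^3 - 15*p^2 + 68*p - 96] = 3*p^2 - 30*p + 68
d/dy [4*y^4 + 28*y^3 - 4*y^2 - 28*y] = 16*y^3 + 84*y^2 - 8*y - 28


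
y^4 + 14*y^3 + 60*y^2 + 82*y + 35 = (y + 1)^2*(y + 5)*(y + 7)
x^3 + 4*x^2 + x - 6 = (x - 1)*(x + 2)*(x + 3)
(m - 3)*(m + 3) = m^2 - 9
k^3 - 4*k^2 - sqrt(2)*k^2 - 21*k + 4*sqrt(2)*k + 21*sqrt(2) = (k - 7)*(k + 3)*(k - sqrt(2))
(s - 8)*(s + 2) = s^2 - 6*s - 16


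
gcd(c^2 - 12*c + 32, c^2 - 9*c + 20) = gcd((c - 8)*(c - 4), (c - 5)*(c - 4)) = c - 4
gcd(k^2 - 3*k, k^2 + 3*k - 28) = 1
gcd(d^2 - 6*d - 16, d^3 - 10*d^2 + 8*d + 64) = d^2 - 6*d - 16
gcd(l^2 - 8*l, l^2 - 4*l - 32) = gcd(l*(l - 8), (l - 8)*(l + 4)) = l - 8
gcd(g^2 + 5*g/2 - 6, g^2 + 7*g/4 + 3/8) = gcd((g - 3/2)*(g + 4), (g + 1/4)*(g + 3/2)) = 1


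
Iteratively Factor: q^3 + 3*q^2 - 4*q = (q)*(q^2 + 3*q - 4) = q*(q - 1)*(q + 4)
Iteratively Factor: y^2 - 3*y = (y)*(y - 3)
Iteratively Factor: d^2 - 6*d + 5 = (d - 1)*(d - 5)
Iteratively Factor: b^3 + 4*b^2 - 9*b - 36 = (b + 3)*(b^2 + b - 12) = (b - 3)*(b + 3)*(b + 4)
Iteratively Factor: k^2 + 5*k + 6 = (k + 3)*(k + 2)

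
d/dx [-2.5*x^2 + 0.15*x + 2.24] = 0.15 - 5.0*x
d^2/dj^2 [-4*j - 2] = 0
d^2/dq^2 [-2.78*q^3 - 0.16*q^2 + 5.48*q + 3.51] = -16.68*q - 0.32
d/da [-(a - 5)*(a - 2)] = 7 - 2*a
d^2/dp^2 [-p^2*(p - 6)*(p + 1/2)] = -12*p^2 + 33*p + 6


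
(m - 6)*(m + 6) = m^2 - 36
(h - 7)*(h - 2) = h^2 - 9*h + 14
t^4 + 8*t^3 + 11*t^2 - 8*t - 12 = (t - 1)*(t + 1)*(t + 2)*(t + 6)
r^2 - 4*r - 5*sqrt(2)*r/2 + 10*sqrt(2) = (r - 4)*(r - 5*sqrt(2)/2)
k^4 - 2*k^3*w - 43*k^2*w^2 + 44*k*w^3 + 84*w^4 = (k - 7*w)*(k - 2*w)*(k + w)*(k + 6*w)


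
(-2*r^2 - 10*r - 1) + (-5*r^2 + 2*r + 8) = -7*r^2 - 8*r + 7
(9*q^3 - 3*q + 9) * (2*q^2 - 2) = 18*q^5 - 24*q^3 + 18*q^2 + 6*q - 18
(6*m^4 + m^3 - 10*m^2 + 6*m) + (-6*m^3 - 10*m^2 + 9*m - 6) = 6*m^4 - 5*m^3 - 20*m^2 + 15*m - 6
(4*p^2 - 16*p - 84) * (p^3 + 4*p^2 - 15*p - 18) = 4*p^5 - 208*p^3 - 168*p^2 + 1548*p + 1512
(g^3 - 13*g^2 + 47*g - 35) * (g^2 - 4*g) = g^5 - 17*g^4 + 99*g^3 - 223*g^2 + 140*g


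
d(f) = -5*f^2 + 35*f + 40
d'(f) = 35 - 10*f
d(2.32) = 94.29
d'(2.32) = 11.80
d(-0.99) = 0.45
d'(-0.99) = 44.90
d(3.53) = 101.25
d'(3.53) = -0.30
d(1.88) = 88.13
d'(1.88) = 16.20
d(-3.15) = -119.86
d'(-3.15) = 66.50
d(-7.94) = -553.12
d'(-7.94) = 114.40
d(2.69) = 97.97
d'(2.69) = 8.10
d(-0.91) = 4.01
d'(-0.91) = 44.10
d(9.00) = -50.00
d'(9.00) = -55.00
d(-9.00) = -680.00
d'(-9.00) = 125.00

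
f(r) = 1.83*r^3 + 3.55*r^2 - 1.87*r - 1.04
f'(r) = 5.49*r^2 + 7.1*r - 1.87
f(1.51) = 10.53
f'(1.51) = 21.37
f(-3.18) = -18.04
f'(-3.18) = 31.07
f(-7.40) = -534.36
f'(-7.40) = 246.22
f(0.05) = -1.12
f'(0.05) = -1.50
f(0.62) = -0.40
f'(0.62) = 4.64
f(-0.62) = 1.05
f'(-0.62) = -4.16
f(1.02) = 2.69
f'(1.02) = 11.08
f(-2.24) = 0.39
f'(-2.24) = 9.77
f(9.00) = 1603.75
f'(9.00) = 506.72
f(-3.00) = -12.89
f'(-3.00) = 26.24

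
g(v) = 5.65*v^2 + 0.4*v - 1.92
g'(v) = 11.3*v + 0.4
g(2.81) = 43.82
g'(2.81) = 32.15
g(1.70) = 15.09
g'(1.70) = 19.61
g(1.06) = 4.85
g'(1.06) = 12.38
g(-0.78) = 1.21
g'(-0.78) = -8.41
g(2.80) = 43.50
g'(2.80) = 32.04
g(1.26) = 7.55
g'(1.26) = 14.64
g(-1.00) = 3.33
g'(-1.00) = -10.90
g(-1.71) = 13.92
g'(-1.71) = -18.92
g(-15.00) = 1263.33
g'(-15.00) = -169.10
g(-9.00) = 452.13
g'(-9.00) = -101.30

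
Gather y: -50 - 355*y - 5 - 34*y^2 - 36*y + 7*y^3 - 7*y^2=7*y^3 - 41*y^2 - 391*y - 55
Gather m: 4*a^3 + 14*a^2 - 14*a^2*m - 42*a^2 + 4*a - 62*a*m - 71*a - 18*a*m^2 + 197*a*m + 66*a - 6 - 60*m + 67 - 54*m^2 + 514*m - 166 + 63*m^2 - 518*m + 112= 4*a^3 - 28*a^2 - a + m^2*(9 - 18*a) + m*(-14*a^2 + 135*a - 64) + 7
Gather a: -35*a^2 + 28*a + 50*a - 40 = -35*a^2 + 78*a - 40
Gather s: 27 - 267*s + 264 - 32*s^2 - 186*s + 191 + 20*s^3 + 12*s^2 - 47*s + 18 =20*s^3 - 20*s^2 - 500*s + 500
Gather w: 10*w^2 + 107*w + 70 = 10*w^2 + 107*w + 70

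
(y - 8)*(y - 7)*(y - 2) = y^3 - 17*y^2 + 86*y - 112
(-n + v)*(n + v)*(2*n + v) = -2*n^3 - n^2*v + 2*n*v^2 + v^3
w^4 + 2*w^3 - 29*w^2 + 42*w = w*(w - 3)*(w - 2)*(w + 7)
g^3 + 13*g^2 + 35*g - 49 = (g - 1)*(g + 7)^2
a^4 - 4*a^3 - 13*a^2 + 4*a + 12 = (a - 6)*(a - 1)*(a + 1)*(a + 2)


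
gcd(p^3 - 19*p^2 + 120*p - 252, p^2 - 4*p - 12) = p - 6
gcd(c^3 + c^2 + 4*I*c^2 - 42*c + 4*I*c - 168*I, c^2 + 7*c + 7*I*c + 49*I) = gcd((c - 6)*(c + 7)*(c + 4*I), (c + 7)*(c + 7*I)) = c + 7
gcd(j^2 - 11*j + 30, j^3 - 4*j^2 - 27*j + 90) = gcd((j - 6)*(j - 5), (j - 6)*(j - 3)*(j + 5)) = j - 6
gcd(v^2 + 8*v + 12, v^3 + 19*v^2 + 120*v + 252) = v + 6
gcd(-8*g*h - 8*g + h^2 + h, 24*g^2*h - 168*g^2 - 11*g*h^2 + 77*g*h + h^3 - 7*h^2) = 8*g - h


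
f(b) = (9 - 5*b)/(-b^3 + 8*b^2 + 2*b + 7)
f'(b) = (9 - 5*b)*(3*b^2 - 16*b - 2)/(-b^3 + 8*b^2 + 2*b + 7)^2 - 5/(-b^3 + 8*b^2 + 2*b + 7) = (-10*b^3 + 67*b^2 - 144*b - 53)/(b^6 - 16*b^5 + 60*b^4 + 18*b^3 + 116*b^2 + 28*b + 49)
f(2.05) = -0.03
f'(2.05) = -0.12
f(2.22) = -0.05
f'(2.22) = -0.10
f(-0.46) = 1.44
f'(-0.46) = 0.46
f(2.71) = -0.09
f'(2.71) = -0.06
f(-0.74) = 1.23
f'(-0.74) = 0.89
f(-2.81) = 0.27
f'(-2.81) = 0.15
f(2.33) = -0.06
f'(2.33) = -0.08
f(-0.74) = 1.23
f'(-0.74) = 0.89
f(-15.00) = 0.02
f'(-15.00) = 0.00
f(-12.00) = 0.02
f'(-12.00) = 0.00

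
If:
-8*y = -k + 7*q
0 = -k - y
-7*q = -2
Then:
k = 2/9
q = 2/7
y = -2/9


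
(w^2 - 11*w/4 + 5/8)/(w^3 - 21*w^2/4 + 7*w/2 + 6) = (8*w^2 - 22*w + 5)/(2*(4*w^3 - 21*w^2 + 14*w + 24))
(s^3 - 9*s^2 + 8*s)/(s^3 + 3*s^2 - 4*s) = (s - 8)/(s + 4)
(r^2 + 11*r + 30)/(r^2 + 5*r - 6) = (r + 5)/(r - 1)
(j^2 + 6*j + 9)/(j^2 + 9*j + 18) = (j + 3)/(j + 6)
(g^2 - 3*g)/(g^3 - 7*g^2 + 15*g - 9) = g/(g^2 - 4*g + 3)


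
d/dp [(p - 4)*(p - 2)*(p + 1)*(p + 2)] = 4*p^3 - 9*p^2 - 16*p + 12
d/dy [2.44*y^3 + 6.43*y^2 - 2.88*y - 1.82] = 7.32*y^2 + 12.86*y - 2.88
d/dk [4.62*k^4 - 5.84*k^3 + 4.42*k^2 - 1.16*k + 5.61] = 18.48*k^3 - 17.52*k^2 + 8.84*k - 1.16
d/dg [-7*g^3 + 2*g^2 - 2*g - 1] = -21*g^2 + 4*g - 2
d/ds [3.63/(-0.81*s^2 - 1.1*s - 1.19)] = (5.8806*s + 3.993)/(0.81*s^2 + 1.1*s + 1.19)^2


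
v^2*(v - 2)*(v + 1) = v^4 - v^3 - 2*v^2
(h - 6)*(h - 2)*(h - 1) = h^3 - 9*h^2 + 20*h - 12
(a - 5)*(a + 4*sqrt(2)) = a^2 - 5*a + 4*sqrt(2)*a - 20*sqrt(2)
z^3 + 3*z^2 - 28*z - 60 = (z - 5)*(z + 2)*(z + 6)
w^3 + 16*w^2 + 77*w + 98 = (w + 2)*(w + 7)^2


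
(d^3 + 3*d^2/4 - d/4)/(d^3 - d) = (d - 1/4)/(d - 1)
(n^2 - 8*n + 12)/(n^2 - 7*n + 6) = (n - 2)/(n - 1)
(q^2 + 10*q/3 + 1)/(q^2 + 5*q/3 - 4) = (3*q + 1)/(3*q - 4)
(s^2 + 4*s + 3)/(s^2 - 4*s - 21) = (s + 1)/(s - 7)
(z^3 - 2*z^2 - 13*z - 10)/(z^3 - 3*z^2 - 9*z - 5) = (z + 2)/(z + 1)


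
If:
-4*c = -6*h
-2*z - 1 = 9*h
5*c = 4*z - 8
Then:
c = -10/17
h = -20/51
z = 43/34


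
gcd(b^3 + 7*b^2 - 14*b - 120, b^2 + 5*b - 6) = b + 6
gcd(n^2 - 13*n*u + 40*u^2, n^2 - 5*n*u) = -n + 5*u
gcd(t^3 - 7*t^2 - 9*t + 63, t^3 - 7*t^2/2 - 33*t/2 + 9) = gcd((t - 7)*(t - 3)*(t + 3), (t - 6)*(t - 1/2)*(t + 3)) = t + 3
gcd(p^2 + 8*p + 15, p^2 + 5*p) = p + 5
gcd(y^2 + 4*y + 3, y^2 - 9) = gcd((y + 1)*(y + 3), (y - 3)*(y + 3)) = y + 3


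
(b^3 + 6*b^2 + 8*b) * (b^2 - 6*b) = b^5 - 28*b^3 - 48*b^2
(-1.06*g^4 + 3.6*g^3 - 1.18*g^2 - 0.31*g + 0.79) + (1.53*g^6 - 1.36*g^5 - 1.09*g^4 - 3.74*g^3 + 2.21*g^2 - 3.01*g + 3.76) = 1.53*g^6 - 1.36*g^5 - 2.15*g^4 - 0.14*g^3 + 1.03*g^2 - 3.32*g + 4.55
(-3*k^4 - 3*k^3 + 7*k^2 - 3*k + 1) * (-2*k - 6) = 6*k^5 + 24*k^4 + 4*k^3 - 36*k^2 + 16*k - 6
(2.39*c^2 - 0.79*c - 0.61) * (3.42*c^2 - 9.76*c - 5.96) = 8.1738*c^4 - 26.0282*c^3 - 8.6202*c^2 + 10.662*c + 3.6356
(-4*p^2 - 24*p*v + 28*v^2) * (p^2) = -4*p^4 - 24*p^3*v + 28*p^2*v^2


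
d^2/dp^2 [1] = 0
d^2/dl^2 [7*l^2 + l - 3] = 14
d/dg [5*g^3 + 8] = 15*g^2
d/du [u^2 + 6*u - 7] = 2*u + 6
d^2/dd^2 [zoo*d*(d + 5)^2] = zoo*(d + 1)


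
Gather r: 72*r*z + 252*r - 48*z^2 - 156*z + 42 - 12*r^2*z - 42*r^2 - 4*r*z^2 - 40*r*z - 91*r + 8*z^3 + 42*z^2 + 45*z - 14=r^2*(-12*z - 42) + r*(-4*z^2 + 32*z + 161) + 8*z^3 - 6*z^2 - 111*z + 28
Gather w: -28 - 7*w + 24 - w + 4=-8*w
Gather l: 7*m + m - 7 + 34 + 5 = 8*m + 32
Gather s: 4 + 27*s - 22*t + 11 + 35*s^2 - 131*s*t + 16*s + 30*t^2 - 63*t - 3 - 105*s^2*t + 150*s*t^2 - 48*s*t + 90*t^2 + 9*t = s^2*(35 - 105*t) + s*(150*t^2 - 179*t + 43) + 120*t^2 - 76*t + 12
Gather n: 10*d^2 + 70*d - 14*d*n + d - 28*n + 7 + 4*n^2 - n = 10*d^2 + 71*d + 4*n^2 + n*(-14*d - 29) + 7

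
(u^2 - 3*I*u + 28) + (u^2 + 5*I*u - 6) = 2*u^2 + 2*I*u + 22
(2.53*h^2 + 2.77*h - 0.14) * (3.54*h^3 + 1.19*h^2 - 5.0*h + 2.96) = 8.9562*h^5 + 12.8165*h^4 - 9.8493*h^3 - 6.5278*h^2 + 8.8992*h - 0.4144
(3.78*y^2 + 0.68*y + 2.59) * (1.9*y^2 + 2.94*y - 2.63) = 7.182*y^4 + 12.4052*y^3 - 3.0212*y^2 + 5.8262*y - 6.8117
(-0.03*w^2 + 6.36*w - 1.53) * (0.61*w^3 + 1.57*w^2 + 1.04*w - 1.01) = -0.0183*w^5 + 3.8325*w^4 + 9.0207*w^3 + 4.2426*w^2 - 8.0148*w + 1.5453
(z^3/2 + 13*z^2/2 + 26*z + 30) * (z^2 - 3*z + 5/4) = z^5/2 + 5*z^4 + 57*z^3/8 - 319*z^2/8 - 115*z/2 + 75/2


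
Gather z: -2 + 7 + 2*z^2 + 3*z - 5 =2*z^2 + 3*z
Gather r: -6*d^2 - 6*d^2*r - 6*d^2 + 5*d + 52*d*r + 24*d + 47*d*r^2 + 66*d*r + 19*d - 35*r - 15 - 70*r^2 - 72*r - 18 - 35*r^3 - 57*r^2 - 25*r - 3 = -12*d^2 + 48*d - 35*r^3 + r^2*(47*d - 127) + r*(-6*d^2 + 118*d - 132) - 36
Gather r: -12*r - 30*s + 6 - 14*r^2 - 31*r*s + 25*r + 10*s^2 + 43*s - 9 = -14*r^2 + r*(13 - 31*s) + 10*s^2 + 13*s - 3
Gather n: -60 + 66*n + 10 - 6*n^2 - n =-6*n^2 + 65*n - 50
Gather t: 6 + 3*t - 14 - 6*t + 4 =-3*t - 4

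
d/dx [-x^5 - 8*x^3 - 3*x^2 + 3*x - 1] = -5*x^4 - 24*x^2 - 6*x + 3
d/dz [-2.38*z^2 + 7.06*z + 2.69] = 7.06 - 4.76*z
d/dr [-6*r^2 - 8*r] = -12*r - 8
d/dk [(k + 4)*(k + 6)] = 2*k + 10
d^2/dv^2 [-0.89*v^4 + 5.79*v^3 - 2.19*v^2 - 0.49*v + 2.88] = -10.68*v^2 + 34.74*v - 4.38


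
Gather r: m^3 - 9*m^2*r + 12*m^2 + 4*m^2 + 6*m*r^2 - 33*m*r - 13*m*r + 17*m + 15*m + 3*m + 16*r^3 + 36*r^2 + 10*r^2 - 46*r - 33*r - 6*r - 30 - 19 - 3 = m^3 + 16*m^2 + 35*m + 16*r^3 + r^2*(6*m + 46) + r*(-9*m^2 - 46*m - 85) - 52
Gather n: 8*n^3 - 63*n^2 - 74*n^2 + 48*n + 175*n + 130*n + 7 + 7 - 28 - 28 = 8*n^3 - 137*n^2 + 353*n - 42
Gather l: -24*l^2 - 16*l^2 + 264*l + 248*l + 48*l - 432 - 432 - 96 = -40*l^2 + 560*l - 960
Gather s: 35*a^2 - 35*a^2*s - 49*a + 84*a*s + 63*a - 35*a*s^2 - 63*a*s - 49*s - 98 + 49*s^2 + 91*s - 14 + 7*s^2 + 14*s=35*a^2 + 14*a + s^2*(56 - 35*a) + s*(-35*a^2 + 21*a + 56) - 112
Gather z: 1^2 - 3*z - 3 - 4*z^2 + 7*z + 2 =-4*z^2 + 4*z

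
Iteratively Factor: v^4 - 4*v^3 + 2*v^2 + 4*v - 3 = (v - 3)*(v^3 - v^2 - v + 1) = (v - 3)*(v + 1)*(v^2 - 2*v + 1) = (v - 3)*(v - 1)*(v + 1)*(v - 1)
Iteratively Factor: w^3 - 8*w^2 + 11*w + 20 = (w + 1)*(w^2 - 9*w + 20) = (w - 4)*(w + 1)*(w - 5)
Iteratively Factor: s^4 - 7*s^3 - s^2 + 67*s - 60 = (s + 3)*(s^3 - 10*s^2 + 29*s - 20) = (s - 4)*(s + 3)*(s^2 - 6*s + 5) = (s - 4)*(s - 1)*(s + 3)*(s - 5)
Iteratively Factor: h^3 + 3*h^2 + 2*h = (h + 1)*(h^2 + 2*h) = (h + 1)*(h + 2)*(h)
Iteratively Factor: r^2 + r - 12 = (r - 3)*(r + 4)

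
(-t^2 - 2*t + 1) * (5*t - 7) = -5*t^3 - 3*t^2 + 19*t - 7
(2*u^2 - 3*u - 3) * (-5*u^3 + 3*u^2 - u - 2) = -10*u^5 + 21*u^4 + 4*u^3 - 10*u^2 + 9*u + 6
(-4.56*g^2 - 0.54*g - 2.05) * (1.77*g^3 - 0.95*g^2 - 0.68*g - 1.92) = -8.0712*g^5 + 3.3762*g^4 - 0.0146999999999999*g^3 + 11.0699*g^2 + 2.4308*g + 3.936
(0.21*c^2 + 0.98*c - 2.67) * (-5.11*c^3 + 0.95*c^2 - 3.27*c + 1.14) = -1.0731*c^5 - 4.8083*c^4 + 13.888*c^3 - 5.5017*c^2 + 9.8481*c - 3.0438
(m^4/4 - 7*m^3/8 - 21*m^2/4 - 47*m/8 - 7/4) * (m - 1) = m^5/4 - 9*m^4/8 - 35*m^3/8 - 5*m^2/8 + 33*m/8 + 7/4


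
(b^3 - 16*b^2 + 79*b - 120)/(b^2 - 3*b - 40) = (b^2 - 8*b + 15)/(b + 5)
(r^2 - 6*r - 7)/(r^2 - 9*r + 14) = (r + 1)/(r - 2)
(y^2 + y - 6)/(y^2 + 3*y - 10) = (y + 3)/(y + 5)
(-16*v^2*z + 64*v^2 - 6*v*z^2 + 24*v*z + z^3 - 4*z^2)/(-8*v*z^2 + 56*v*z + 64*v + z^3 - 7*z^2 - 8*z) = (2*v*z - 8*v + z^2 - 4*z)/(z^2 - 7*z - 8)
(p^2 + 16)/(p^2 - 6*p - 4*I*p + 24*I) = (p + 4*I)/(p - 6)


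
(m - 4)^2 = m^2 - 8*m + 16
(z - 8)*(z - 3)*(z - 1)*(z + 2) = z^4 - 10*z^3 + 11*z^2 + 46*z - 48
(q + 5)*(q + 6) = q^2 + 11*q + 30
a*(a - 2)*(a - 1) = a^3 - 3*a^2 + 2*a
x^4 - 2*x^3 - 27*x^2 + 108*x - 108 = (x - 3)^2*(x - 2)*(x + 6)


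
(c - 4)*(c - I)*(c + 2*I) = c^3 - 4*c^2 + I*c^2 + 2*c - 4*I*c - 8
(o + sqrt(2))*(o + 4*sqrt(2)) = o^2 + 5*sqrt(2)*o + 8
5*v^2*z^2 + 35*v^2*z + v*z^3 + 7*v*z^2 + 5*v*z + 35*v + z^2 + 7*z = (5*v + z)*(z + 7)*(v*z + 1)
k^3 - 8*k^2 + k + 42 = (k - 7)*(k - 3)*(k + 2)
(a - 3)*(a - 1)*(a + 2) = a^3 - 2*a^2 - 5*a + 6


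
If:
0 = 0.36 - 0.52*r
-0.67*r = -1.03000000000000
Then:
No Solution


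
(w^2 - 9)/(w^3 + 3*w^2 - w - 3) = (w - 3)/(w^2 - 1)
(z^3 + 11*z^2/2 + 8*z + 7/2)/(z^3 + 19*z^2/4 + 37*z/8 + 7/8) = 4*(z + 1)/(4*z + 1)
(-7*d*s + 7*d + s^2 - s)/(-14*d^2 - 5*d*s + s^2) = (s - 1)/(2*d + s)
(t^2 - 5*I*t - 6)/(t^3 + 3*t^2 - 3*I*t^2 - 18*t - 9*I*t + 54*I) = (t - 2*I)/(t^2 + 3*t - 18)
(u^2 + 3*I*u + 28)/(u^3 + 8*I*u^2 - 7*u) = (u - 4*I)/(u*(u + I))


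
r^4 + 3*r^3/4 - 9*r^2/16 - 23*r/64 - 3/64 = (r - 3/4)*(r + 1/4)^2*(r + 1)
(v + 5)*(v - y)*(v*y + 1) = v^3*y - v^2*y^2 + 5*v^2*y + v^2 - 5*v*y^2 - v*y + 5*v - 5*y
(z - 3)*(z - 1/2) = z^2 - 7*z/2 + 3/2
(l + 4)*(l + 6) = l^2 + 10*l + 24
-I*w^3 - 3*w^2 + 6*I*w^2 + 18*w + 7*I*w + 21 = (w - 7)*(w - 3*I)*(-I*w - I)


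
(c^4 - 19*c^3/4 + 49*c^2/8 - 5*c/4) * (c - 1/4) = c^5 - 5*c^4 + 117*c^3/16 - 89*c^2/32 + 5*c/16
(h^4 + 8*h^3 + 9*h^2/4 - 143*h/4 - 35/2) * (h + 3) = h^5 + 11*h^4 + 105*h^3/4 - 29*h^2 - 499*h/4 - 105/2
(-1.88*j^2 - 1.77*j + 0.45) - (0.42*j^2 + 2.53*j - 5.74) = -2.3*j^2 - 4.3*j + 6.19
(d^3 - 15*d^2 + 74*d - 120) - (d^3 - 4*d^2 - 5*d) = -11*d^2 + 79*d - 120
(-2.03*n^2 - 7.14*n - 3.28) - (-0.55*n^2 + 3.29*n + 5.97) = -1.48*n^2 - 10.43*n - 9.25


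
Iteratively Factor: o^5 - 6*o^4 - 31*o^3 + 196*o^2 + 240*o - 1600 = (o + 4)*(o^4 - 10*o^3 + 9*o^2 + 160*o - 400) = (o + 4)^2*(o^3 - 14*o^2 + 65*o - 100) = (o - 4)*(o + 4)^2*(o^2 - 10*o + 25) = (o - 5)*(o - 4)*(o + 4)^2*(o - 5)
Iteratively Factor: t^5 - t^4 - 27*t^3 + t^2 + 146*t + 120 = (t + 1)*(t^4 - 2*t^3 - 25*t^2 + 26*t + 120) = (t + 1)*(t + 2)*(t^3 - 4*t^2 - 17*t + 60) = (t + 1)*(t + 2)*(t + 4)*(t^2 - 8*t + 15) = (t - 3)*(t + 1)*(t + 2)*(t + 4)*(t - 5)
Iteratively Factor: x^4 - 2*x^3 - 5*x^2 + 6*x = (x - 3)*(x^3 + x^2 - 2*x) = x*(x - 3)*(x^2 + x - 2) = x*(x - 3)*(x + 2)*(x - 1)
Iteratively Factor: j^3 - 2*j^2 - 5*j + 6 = (j - 3)*(j^2 + j - 2) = (j - 3)*(j - 1)*(j + 2)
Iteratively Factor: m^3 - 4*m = (m - 2)*(m^2 + 2*m) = (m - 2)*(m + 2)*(m)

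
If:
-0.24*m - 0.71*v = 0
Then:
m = -2.95833333333333*v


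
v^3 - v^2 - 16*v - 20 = (v - 5)*(v + 2)^2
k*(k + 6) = k^2 + 6*k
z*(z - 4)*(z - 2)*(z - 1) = z^4 - 7*z^3 + 14*z^2 - 8*z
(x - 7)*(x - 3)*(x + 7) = x^3 - 3*x^2 - 49*x + 147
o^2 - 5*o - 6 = (o - 6)*(o + 1)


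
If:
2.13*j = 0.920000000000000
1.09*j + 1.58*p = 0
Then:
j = 0.43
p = -0.30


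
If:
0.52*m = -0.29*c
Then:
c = -1.79310344827586*m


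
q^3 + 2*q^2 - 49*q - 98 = (q - 7)*(q + 2)*(q + 7)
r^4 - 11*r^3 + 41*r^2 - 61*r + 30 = (r - 5)*(r - 3)*(r - 2)*(r - 1)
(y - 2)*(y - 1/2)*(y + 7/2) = y^3 + y^2 - 31*y/4 + 7/2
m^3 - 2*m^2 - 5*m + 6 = (m - 3)*(m - 1)*(m + 2)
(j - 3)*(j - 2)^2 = j^3 - 7*j^2 + 16*j - 12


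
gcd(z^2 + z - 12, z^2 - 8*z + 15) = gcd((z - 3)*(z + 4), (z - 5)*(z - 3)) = z - 3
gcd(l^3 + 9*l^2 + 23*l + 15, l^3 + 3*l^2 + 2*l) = l + 1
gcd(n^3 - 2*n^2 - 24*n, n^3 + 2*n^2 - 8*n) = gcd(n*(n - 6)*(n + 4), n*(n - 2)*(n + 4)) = n^2 + 4*n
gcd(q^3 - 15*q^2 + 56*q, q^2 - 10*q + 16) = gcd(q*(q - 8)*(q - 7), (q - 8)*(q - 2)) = q - 8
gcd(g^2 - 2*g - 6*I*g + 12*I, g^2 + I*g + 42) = g - 6*I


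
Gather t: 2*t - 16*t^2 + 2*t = -16*t^2 + 4*t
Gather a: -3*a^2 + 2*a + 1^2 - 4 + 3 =-3*a^2 + 2*a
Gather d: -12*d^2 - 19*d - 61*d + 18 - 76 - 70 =-12*d^2 - 80*d - 128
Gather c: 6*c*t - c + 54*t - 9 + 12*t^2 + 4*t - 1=c*(6*t - 1) + 12*t^2 + 58*t - 10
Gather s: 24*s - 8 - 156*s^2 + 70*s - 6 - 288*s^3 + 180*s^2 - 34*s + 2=-288*s^3 + 24*s^2 + 60*s - 12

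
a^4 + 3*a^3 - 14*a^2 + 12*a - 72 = (a - 3)*(a + 6)*(a - 2*I)*(a + 2*I)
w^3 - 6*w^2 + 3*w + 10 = (w - 5)*(w - 2)*(w + 1)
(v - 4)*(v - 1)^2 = v^3 - 6*v^2 + 9*v - 4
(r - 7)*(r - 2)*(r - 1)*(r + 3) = r^4 - 7*r^3 - 7*r^2 + 55*r - 42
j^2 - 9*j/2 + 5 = (j - 5/2)*(j - 2)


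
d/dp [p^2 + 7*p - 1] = 2*p + 7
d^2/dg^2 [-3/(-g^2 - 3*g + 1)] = 6*(-g^2 - 3*g + (2*g + 3)^2 + 1)/(g^2 + 3*g - 1)^3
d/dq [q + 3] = 1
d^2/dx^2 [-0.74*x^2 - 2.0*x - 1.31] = -1.48000000000000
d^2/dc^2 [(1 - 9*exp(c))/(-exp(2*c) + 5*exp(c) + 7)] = (9*exp(4*c) + 41*exp(3*c) + 393*exp(2*c) - 368*exp(c) + 476)*exp(c)/(exp(6*c) - 15*exp(5*c) + 54*exp(4*c) + 85*exp(3*c) - 378*exp(2*c) - 735*exp(c) - 343)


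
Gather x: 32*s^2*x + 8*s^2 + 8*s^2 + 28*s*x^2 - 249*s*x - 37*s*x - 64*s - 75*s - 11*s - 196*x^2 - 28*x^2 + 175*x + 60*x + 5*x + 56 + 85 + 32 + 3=16*s^2 - 150*s + x^2*(28*s - 224) + x*(32*s^2 - 286*s + 240) + 176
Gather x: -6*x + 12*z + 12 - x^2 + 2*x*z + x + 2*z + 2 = -x^2 + x*(2*z - 5) + 14*z + 14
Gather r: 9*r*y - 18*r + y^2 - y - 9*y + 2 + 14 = r*(9*y - 18) + y^2 - 10*y + 16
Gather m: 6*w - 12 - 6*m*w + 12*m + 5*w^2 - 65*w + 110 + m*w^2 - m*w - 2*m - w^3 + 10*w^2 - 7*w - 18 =m*(w^2 - 7*w + 10) - w^3 + 15*w^2 - 66*w + 80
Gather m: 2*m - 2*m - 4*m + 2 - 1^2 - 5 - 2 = -4*m - 6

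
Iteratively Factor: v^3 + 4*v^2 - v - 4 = (v - 1)*(v^2 + 5*v + 4) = (v - 1)*(v + 1)*(v + 4)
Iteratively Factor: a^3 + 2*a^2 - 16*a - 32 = (a + 4)*(a^2 - 2*a - 8) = (a - 4)*(a + 4)*(a + 2)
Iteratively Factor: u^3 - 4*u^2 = (u - 4)*(u^2) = u*(u - 4)*(u)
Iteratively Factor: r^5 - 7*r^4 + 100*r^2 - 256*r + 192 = (r - 2)*(r^4 - 5*r^3 - 10*r^2 + 80*r - 96) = (r - 2)^2*(r^3 - 3*r^2 - 16*r + 48) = (r - 2)^2*(r + 4)*(r^2 - 7*r + 12) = (r - 3)*(r - 2)^2*(r + 4)*(r - 4)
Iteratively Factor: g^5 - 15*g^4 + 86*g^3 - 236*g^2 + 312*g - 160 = (g - 2)*(g^4 - 13*g^3 + 60*g^2 - 116*g + 80) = (g - 2)^2*(g^3 - 11*g^2 + 38*g - 40) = (g - 5)*(g - 2)^2*(g^2 - 6*g + 8) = (g - 5)*(g - 4)*(g - 2)^2*(g - 2)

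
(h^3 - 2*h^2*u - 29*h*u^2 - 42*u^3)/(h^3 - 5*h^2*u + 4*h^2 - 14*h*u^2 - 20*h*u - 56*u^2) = (h + 3*u)/(h + 4)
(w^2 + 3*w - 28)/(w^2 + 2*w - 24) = (w + 7)/(w + 6)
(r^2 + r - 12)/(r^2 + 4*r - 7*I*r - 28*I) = (r - 3)/(r - 7*I)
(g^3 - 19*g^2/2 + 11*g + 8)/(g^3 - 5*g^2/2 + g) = (2*g^2 - 15*g - 8)/(g*(2*g - 1))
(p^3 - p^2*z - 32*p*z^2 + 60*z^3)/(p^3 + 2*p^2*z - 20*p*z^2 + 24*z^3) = (-p + 5*z)/(-p + 2*z)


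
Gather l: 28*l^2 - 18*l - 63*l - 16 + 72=28*l^2 - 81*l + 56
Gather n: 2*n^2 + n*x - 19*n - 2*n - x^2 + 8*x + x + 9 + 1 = 2*n^2 + n*(x - 21) - x^2 + 9*x + 10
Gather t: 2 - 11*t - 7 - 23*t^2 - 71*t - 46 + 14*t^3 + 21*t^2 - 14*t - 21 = 14*t^3 - 2*t^2 - 96*t - 72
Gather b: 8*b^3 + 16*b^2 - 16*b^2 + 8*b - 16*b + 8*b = 8*b^3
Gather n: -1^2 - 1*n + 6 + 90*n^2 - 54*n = 90*n^2 - 55*n + 5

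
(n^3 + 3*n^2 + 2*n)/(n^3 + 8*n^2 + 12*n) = (n + 1)/(n + 6)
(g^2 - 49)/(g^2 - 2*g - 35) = (g + 7)/(g + 5)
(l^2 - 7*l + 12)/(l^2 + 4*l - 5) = (l^2 - 7*l + 12)/(l^2 + 4*l - 5)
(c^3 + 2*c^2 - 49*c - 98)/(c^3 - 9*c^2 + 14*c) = (c^2 + 9*c + 14)/(c*(c - 2))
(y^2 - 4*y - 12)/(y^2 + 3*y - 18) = (y^2 - 4*y - 12)/(y^2 + 3*y - 18)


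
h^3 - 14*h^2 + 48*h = h*(h - 8)*(h - 6)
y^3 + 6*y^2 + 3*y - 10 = (y - 1)*(y + 2)*(y + 5)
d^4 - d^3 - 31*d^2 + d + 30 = (d - 6)*(d - 1)*(d + 1)*(d + 5)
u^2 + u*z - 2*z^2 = (u - z)*(u + 2*z)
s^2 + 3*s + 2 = (s + 1)*(s + 2)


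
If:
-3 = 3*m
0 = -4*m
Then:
No Solution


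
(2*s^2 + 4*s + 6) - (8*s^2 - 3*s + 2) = -6*s^2 + 7*s + 4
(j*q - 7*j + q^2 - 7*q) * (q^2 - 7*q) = j*q^3 - 14*j*q^2 + 49*j*q + q^4 - 14*q^3 + 49*q^2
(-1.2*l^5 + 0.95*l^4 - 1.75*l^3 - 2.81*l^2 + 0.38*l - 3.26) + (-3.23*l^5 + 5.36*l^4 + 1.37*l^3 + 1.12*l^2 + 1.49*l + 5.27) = -4.43*l^5 + 6.31*l^4 - 0.38*l^3 - 1.69*l^2 + 1.87*l + 2.01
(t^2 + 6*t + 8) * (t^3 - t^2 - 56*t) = t^5 + 5*t^4 - 54*t^3 - 344*t^2 - 448*t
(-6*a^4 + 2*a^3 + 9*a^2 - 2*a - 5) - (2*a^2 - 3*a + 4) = -6*a^4 + 2*a^3 + 7*a^2 + a - 9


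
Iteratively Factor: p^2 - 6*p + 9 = (p - 3)*(p - 3)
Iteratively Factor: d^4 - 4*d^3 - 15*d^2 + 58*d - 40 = (d - 5)*(d^3 + d^2 - 10*d + 8) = (d - 5)*(d - 1)*(d^2 + 2*d - 8) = (d - 5)*(d - 1)*(d + 4)*(d - 2)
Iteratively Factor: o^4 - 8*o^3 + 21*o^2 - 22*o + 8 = (o - 1)*(o^3 - 7*o^2 + 14*o - 8) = (o - 1)^2*(o^2 - 6*o + 8) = (o - 4)*(o - 1)^2*(o - 2)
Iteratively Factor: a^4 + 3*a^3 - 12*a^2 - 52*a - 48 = (a + 2)*(a^3 + a^2 - 14*a - 24) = (a - 4)*(a + 2)*(a^2 + 5*a + 6) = (a - 4)*(a + 2)^2*(a + 3)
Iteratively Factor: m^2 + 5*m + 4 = (m + 1)*(m + 4)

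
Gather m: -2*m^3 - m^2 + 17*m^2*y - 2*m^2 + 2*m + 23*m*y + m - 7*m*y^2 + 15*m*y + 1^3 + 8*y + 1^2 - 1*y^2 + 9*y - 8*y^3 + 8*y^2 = -2*m^3 + m^2*(17*y - 3) + m*(-7*y^2 + 38*y + 3) - 8*y^3 + 7*y^2 + 17*y + 2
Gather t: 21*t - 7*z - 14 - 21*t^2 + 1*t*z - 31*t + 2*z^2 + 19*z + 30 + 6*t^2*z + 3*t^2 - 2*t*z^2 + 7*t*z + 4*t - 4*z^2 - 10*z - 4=t^2*(6*z - 18) + t*(-2*z^2 + 8*z - 6) - 2*z^2 + 2*z + 12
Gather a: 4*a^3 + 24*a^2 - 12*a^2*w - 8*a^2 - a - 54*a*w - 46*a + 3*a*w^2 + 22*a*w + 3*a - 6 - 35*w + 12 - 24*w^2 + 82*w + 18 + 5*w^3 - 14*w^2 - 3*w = 4*a^3 + a^2*(16 - 12*w) + a*(3*w^2 - 32*w - 44) + 5*w^3 - 38*w^2 + 44*w + 24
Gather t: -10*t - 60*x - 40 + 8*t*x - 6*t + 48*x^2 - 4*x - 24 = t*(8*x - 16) + 48*x^2 - 64*x - 64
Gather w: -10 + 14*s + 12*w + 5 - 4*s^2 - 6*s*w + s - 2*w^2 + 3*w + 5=-4*s^2 + 15*s - 2*w^2 + w*(15 - 6*s)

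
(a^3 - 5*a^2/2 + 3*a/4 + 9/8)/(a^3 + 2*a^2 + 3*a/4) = (4*a^2 - 12*a + 9)/(2*a*(2*a + 3))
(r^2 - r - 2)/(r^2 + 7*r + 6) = (r - 2)/(r + 6)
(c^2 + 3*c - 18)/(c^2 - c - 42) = (c - 3)/(c - 7)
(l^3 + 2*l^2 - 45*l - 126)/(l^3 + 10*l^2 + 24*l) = (l^2 - 4*l - 21)/(l*(l + 4))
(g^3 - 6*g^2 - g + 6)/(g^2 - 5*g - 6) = g - 1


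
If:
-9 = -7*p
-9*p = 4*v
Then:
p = 9/7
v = -81/28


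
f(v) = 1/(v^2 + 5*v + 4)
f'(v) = (-2*v - 5)/(v^2 + 5*v + 4)^2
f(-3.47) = -0.76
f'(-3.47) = 1.13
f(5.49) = 0.02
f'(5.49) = -0.00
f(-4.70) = 0.39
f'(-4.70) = 0.66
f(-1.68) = -0.63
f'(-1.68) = -0.66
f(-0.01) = 0.25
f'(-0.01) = -0.32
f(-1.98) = -0.51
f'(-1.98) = -0.27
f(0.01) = 0.25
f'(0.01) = -0.31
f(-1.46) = -0.86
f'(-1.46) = -1.52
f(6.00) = 0.01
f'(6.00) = 0.00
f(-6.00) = 0.10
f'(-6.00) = 0.07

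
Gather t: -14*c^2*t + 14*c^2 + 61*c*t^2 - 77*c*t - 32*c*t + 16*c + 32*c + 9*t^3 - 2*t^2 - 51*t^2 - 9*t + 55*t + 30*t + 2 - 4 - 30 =14*c^2 + 48*c + 9*t^3 + t^2*(61*c - 53) + t*(-14*c^2 - 109*c + 76) - 32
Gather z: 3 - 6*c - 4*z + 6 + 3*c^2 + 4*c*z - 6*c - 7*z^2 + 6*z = 3*c^2 - 12*c - 7*z^2 + z*(4*c + 2) + 9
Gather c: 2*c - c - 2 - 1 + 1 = c - 2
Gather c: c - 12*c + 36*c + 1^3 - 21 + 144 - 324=25*c - 200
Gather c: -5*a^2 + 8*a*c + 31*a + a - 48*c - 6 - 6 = -5*a^2 + 32*a + c*(8*a - 48) - 12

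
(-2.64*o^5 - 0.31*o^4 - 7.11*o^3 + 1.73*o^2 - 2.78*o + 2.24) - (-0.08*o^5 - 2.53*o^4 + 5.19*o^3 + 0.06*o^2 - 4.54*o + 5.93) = -2.56*o^5 + 2.22*o^4 - 12.3*o^3 + 1.67*o^2 + 1.76*o - 3.69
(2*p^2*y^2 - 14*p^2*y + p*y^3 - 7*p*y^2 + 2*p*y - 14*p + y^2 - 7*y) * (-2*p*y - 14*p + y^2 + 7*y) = -4*p^3*y^3 + 196*p^3*y - 4*p^2*y^2 + 196*p^2 + p*y^5 - 49*p*y^3 + y^4 - 49*y^2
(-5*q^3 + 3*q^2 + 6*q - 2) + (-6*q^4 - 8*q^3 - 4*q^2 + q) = -6*q^4 - 13*q^3 - q^2 + 7*q - 2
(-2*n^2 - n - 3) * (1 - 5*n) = 10*n^3 + 3*n^2 + 14*n - 3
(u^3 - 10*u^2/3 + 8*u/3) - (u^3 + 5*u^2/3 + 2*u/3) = -5*u^2 + 2*u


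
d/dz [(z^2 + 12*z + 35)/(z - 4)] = (z^2 - 8*z - 83)/(z^2 - 8*z + 16)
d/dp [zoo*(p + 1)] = zoo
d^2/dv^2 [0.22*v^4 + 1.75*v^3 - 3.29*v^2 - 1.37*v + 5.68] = 2.64*v^2 + 10.5*v - 6.58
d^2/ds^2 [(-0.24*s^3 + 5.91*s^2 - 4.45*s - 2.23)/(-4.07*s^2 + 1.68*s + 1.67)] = (1.13686837721616e-13*s^4 + 71.224442*s^3 - 15.339648*s^2 + 94.006158*s - 15.03256)/(67.419143*s^6 - 83.487096*s^5 - 48.528645*s^4 + 63.77112*s^3 + 19.912245*s^2 - 14.056056*s - 4.657463)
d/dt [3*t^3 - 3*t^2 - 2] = 3*t*(3*t - 2)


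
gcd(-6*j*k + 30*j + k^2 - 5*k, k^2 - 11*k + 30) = k - 5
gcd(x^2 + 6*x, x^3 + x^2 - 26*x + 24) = x + 6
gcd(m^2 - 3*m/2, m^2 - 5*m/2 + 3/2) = m - 3/2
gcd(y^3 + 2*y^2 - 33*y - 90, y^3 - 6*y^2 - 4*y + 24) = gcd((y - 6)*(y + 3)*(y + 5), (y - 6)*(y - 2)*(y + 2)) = y - 6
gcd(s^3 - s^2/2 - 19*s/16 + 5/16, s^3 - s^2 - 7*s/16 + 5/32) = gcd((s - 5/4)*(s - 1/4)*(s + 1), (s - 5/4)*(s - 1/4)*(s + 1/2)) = s^2 - 3*s/2 + 5/16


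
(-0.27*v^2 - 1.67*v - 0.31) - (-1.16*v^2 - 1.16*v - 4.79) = 0.89*v^2 - 0.51*v + 4.48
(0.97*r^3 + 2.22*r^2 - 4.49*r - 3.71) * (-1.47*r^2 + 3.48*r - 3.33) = -1.4259*r^5 + 0.1122*r^4 + 11.0958*r^3 - 17.5641*r^2 + 2.0409*r + 12.3543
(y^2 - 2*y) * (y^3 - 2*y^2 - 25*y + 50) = y^5 - 4*y^4 - 21*y^3 + 100*y^2 - 100*y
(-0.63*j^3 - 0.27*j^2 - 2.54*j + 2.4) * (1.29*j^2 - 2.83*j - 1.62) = -0.8127*j^5 + 1.4346*j^4 - 1.4919*j^3 + 10.7216*j^2 - 2.6772*j - 3.888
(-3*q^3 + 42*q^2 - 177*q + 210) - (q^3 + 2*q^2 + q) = -4*q^3 + 40*q^2 - 178*q + 210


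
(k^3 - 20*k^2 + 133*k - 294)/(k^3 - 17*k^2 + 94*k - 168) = (k - 7)/(k - 4)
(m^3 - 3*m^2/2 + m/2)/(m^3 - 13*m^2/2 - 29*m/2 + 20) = m*(2*m - 1)/(2*m^2 - 11*m - 40)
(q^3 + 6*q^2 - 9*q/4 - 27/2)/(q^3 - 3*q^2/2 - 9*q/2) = (q^2 + 9*q/2 - 9)/(q*(q - 3))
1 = 1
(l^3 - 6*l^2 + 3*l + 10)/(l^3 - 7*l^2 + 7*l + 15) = (l - 2)/(l - 3)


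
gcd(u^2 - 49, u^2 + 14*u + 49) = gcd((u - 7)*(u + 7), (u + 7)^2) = u + 7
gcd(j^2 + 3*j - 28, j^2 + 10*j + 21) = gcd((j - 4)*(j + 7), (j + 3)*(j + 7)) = j + 7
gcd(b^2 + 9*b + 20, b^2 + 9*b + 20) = b^2 + 9*b + 20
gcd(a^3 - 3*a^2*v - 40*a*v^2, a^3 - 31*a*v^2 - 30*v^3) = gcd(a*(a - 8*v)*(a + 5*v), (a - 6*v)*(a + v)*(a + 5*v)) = a + 5*v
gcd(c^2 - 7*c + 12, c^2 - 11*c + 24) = c - 3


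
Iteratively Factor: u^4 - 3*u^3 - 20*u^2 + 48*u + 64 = (u - 4)*(u^3 + u^2 - 16*u - 16) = (u - 4)*(u + 4)*(u^2 - 3*u - 4) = (u - 4)*(u + 1)*(u + 4)*(u - 4)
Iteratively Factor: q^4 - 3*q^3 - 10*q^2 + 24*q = (q - 2)*(q^3 - q^2 - 12*q) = q*(q - 2)*(q^2 - q - 12) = q*(q - 2)*(q + 3)*(q - 4)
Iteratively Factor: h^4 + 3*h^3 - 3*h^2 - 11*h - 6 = (h + 3)*(h^3 - 3*h - 2) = (h + 1)*(h + 3)*(h^2 - h - 2) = (h + 1)^2*(h + 3)*(h - 2)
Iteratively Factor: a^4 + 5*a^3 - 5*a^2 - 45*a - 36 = (a + 1)*(a^3 + 4*a^2 - 9*a - 36) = (a + 1)*(a + 3)*(a^2 + a - 12) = (a + 1)*(a + 3)*(a + 4)*(a - 3)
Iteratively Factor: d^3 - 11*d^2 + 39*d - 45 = (d - 3)*(d^2 - 8*d + 15) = (d - 3)^2*(d - 5)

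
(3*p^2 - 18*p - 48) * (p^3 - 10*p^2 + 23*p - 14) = 3*p^5 - 48*p^4 + 201*p^3 + 24*p^2 - 852*p + 672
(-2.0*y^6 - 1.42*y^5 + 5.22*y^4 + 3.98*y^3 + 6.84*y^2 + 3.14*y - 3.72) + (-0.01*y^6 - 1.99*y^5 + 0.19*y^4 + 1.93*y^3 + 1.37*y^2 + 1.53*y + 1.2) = -2.01*y^6 - 3.41*y^5 + 5.41*y^4 + 5.91*y^3 + 8.21*y^2 + 4.67*y - 2.52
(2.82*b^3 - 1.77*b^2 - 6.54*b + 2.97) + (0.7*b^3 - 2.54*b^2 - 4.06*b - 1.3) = 3.52*b^3 - 4.31*b^2 - 10.6*b + 1.67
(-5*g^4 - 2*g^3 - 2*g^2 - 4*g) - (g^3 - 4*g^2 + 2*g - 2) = -5*g^4 - 3*g^3 + 2*g^2 - 6*g + 2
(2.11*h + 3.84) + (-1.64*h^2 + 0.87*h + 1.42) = -1.64*h^2 + 2.98*h + 5.26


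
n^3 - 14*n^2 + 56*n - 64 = (n - 8)*(n - 4)*(n - 2)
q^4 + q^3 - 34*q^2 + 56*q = q*(q - 4)*(q - 2)*(q + 7)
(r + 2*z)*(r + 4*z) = r^2 + 6*r*z + 8*z^2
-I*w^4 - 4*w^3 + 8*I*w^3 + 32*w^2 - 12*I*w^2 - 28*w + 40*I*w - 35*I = (w - 7)*(w - 1)*(w - 5*I)*(-I*w + 1)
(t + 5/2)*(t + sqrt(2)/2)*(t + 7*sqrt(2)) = t^3 + 5*t^2/2 + 15*sqrt(2)*t^2/2 + 7*t + 75*sqrt(2)*t/4 + 35/2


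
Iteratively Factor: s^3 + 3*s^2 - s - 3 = (s + 1)*(s^2 + 2*s - 3) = (s - 1)*(s + 1)*(s + 3)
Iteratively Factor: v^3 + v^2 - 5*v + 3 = (v - 1)*(v^2 + 2*v - 3) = (v - 1)*(v + 3)*(v - 1)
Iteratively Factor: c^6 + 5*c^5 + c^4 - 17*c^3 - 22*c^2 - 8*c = (c - 2)*(c^5 + 7*c^4 + 15*c^3 + 13*c^2 + 4*c) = (c - 2)*(c + 1)*(c^4 + 6*c^3 + 9*c^2 + 4*c) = (c - 2)*(c + 1)^2*(c^3 + 5*c^2 + 4*c) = (c - 2)*(c + 1)^2*(c + 4)*(c^2 + c) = (c - 2)*(c + 1)^3*(c + 4)*(c)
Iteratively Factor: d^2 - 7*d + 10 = (d - 5)*(d - 2)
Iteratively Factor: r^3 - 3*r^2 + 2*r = (r)*(r^2 - 3*r + 2) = r*(r - 2)*(r - 1)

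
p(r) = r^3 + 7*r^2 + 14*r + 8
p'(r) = 3*r^2 + 14*r + 14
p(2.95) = 135.89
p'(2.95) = 81.41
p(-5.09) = -13.78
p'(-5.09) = 20.46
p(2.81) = 124.80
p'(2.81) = 77.03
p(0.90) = 27.00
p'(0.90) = 29.03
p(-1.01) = -0.03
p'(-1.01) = 2.92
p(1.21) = 36.96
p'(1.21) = 35.33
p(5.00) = 378.00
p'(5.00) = 159.00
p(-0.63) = 1.71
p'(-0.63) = 6.37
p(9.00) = 1430.00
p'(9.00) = 383.00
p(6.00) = 560.00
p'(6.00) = 206.00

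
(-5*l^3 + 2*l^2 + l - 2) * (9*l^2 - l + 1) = -45*l^5 + 23*l^4 + 2*l^3 - 17*l^2 + 3*l - 2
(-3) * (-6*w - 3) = 18*w + 9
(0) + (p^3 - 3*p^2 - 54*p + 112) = p^3 - 3*p^2 - 54*p + 112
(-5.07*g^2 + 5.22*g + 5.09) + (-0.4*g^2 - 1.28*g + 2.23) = -5.47*g^2 + 3.94*g + 7.32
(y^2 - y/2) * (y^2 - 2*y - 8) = y^4 - 5*y^3/2 - 7*y^2 + 4*y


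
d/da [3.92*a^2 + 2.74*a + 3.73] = 7.84*a + 2.74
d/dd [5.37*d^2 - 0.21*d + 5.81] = 10.74*d - 0.21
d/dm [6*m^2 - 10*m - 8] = 12*m - 10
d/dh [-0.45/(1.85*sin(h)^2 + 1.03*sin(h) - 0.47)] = (1.665*sin(h) + 0.4635)*cos(h)/(1.85*sin(h)^2 + 1.03*sin(h) - 0.47)^2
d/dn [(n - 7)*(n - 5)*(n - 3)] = 3*n^2 - 30*n + 71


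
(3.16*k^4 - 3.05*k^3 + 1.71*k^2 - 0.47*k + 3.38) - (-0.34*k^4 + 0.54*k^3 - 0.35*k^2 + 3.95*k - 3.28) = 3.5*k^4 - 3.59*k^3 + 2.06*k^2 - 4.42*k + 6.66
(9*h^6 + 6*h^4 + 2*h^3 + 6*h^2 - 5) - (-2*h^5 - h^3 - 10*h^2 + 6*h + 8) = 9*h^6 + 2*h^5 + 6*h^4 + 3*h^3 + 16*h^2 - 6*h - 13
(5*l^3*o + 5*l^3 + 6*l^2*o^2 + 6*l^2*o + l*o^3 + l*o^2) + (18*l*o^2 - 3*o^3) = 5*l^3*o + 5*l^3 + 6*l^2*o^2 + 6*l^2*o + l*o^3 + 19*l*o^2 - 3*o^3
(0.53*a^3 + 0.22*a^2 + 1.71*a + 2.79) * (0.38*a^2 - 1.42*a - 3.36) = 0.2014*a^5 - 0.669*a^4 - 1.4434*a^3 - 2.1072*a^2 - 9.7074*a - 9.3744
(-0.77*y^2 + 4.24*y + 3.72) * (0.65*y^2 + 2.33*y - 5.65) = -0.5005*y^4 + 0.9619*y^3 + 16.6477*y^2 - 15.2884*y - 21.018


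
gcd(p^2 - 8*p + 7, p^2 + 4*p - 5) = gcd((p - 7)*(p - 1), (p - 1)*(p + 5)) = p - 1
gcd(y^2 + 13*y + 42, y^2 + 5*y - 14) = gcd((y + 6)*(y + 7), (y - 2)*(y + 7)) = y + 7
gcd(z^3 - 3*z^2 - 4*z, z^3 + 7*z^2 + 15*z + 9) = z + 1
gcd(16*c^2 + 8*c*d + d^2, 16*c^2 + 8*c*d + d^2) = 16*c^2 + 8*c*d + d^2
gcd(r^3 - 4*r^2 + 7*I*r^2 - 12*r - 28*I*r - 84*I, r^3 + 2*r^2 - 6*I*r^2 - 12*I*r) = r + 2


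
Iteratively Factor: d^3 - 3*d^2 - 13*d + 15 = (d + 3)*(d^2 - 6*d + 5) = (d - 5)*(d + 3)*(d - 1)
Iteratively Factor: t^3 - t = (t)*(t^2 - 1) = t*(t - 1)*(t + 1)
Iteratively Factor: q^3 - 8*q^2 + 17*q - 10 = (q - 2)*(q^2 - 6*q + 5) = (q - 5)*(q - 2)*(q - 1)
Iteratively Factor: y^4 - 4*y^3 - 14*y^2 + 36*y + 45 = (y + 1)*(y^3 - 5*y^2 - 9*y + 45) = (y - 3)*(y + 1)*(y^2 - 2*y - 15) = (y - 3)*(y + 1)*(y + 3)*(y - 5)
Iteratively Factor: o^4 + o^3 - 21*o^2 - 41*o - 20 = (o + 1)*(o^3 - 21*o - 20) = (o + 1)*(o + 4)*(o^2 - 4*o - 5) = (o + 1)^2*(o + 4)*(o - 5)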